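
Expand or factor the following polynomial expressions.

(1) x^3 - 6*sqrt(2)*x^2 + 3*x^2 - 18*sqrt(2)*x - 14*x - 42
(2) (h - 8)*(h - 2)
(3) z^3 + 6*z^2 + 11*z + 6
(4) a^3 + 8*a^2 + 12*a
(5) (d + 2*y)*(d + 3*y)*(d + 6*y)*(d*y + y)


(1) = (x + 3)*(x - 7*sqrt(2))*(x + sqrt(2))
(2) = h^2 - 10*h + 16
(3) = (z + 1)*(z + 2)*(z + 3)
(4) = a*(a + 2)*(a + 6)
(5) = d^4*y + 11*d^3*y^2 + d^3*y + 36*d^2*y^3 + 11*d^2*y^2 + 36*d*y^4 + 36*d*y^3 + 36*y^4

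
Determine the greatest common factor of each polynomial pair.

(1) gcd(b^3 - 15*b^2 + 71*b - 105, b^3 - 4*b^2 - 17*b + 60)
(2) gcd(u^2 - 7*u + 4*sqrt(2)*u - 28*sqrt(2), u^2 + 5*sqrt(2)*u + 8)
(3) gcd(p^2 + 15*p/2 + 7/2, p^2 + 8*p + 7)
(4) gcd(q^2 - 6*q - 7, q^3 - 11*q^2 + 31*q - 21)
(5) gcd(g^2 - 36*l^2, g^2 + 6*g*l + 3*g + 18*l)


(1) = b^2 - 8*b + 15
(2) = gcd((u - 7)*(u + 4*sqrt(2)), (u + sqrt(2))*(u + 4*sqrt(2))) = u + 4*sqrt(2)
(3) = p + 7
(4) = q - 7
(5) = g + 6*l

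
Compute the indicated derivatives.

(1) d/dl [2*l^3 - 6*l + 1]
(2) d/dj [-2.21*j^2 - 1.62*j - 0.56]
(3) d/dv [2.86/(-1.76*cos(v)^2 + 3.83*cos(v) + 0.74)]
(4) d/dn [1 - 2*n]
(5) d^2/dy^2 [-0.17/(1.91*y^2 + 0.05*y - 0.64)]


(1) = 6*l^2 - 6
(2) = -4.42*j - 1.62
(3) = (10.9538 - 10.0672*cos(v))*sin(v)/(-1.76*cos(v)^2 + 3.83*cos(v) + 0.74)^2
(4) = -2
(5) = (1.240354*y^2 + 0.03247*y - 0.17*(3.82*y + 0.05)*(7.64*y + 0.1) - 0.415616)/(1.91*y^2 + 0.05*y - 0.64)^3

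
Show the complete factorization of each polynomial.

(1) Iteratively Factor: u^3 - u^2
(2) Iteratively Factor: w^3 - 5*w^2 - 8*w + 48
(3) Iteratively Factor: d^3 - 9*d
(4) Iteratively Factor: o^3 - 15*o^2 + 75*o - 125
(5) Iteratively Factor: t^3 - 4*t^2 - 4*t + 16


(1) = (u)*(u^2 - u) = u^2*(u - 1)
(2) = (w - 4)*(w^2 - w - 12) = (w - 4)*(w + 3)*(w - 4)
(3) = (d)*(d^2 - 9) = d*(d - 3)*(d + 3)
(4) = (o - 5)*(o^2 - 10*o + 25) = (o - 5)^2*(o - 5)
(5) = (t - 2)*(t^2 - 2*t - 8) = (t - 4)*(t - 2)*(t + 2)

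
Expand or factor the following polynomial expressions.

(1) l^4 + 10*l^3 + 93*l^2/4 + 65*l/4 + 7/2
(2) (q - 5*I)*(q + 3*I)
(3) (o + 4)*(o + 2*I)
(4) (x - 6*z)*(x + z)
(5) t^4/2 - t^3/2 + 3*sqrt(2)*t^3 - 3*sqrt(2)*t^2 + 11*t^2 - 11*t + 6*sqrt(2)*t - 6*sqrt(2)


(1) = (l + 1/2)^2*(l + 2)*(l + 7)
(2) = q^2 - 2*I*q + 15
(3) = o^2 + 4*o + 2*I*o + 8*I
(4) = x^2 - 5*x*z - 6*z^2
(5) = (t/2 + sqrt(2))*(t - 1)*(t + sqrt(2))*(t + 3*sqrt(2))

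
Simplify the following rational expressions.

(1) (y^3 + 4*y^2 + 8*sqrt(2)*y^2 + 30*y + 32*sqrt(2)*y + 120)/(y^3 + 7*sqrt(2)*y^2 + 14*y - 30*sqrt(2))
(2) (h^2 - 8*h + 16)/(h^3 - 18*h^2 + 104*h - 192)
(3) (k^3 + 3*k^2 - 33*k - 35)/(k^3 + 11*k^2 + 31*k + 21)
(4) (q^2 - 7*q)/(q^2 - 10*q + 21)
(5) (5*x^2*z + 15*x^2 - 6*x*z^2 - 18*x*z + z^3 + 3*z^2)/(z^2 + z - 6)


(1) = (y + 4)/(y - sqrt(2))
(2) = (h - 4)/(h^2 - 14*h + 48)
(3) = (k - 5)/(k + 3)
(4) = q/(q - 3)
(5) = (5*x^2 - 6*x*z + z^2)/(z - 2)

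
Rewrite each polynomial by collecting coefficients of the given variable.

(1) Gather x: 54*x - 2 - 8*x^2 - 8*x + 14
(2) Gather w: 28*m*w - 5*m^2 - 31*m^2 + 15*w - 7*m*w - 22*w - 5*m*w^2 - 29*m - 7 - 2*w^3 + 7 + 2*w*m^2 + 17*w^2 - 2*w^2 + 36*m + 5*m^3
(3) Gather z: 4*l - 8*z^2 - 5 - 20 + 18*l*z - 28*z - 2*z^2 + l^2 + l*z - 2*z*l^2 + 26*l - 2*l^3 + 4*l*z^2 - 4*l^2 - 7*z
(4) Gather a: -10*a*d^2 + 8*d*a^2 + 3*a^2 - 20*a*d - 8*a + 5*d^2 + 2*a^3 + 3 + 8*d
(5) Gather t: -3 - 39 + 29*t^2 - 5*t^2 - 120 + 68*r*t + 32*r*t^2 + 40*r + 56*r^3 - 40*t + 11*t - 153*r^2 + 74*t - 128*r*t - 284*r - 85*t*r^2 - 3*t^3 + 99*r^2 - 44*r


(1) = -8*x^2 + 46*x + 12
(2) = 5*m^3 - 36*m^2 + 7*m - 2*w^3 + w^2*(15 - 5*m) + w*(2*m^2 + 21*m - 7)
(3) = -2*l^3 - 3*l^2 + 30*l + z^2*(4*l - 10) + z*(-2*l^2 + 19*l - 35) - 25
(4) = 2*a^3 + a^2*(8*d + 3) + a*(-10*d^2 - 20*d - 8) + 5*d^2 + 8*d + 3
(5) = 56*r^3 - 54*r^2 - 288*r - 3*t^3 + t^2*(32*r + 24) + t*(-85*r^2 - 60*r + 45) - 162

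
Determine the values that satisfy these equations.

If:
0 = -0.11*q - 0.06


Then:
q = -0.55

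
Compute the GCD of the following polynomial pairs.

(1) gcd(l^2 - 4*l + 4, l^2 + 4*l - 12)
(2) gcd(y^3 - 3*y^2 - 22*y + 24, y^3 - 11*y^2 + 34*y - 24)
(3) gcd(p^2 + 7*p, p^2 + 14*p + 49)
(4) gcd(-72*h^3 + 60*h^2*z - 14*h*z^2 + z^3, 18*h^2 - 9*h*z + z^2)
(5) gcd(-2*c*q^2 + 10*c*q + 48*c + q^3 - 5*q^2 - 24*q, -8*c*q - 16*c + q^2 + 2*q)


(1) = l - 2
(2) = gcd((y - 6)*(y - 1)*(y + 4), (y - 6)*(y - 4)*(y - 1)) = y^2 - 7*y + 6
(3) = p + 7
(4) = gcd((-6*h + z)^2*(-2*h + z), (-6*h + z)*(-3*h + z)) = -6*h + z
(5) = 1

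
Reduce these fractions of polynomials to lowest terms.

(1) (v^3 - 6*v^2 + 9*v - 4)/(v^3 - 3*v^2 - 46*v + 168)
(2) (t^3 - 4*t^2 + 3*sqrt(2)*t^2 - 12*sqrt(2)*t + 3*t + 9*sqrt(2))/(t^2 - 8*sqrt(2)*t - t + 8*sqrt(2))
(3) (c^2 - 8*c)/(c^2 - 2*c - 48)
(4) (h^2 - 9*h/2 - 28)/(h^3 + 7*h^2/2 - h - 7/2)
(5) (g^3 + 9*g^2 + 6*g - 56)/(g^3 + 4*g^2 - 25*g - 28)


(1) = (v^2 - 2*v + 1)/(v^2 + v - 42)
(2) = (t^2 + t*(-3 + 3*sqrt(2)) - 9*sqrt(2))/(t - 8*sqrt(2))
(3) = c/(c + 6)
(4) = (h - 8)/(h^2 - 1)
(5) = (g^2 + 2*g - 8)/(g^2 - 3*g - 4)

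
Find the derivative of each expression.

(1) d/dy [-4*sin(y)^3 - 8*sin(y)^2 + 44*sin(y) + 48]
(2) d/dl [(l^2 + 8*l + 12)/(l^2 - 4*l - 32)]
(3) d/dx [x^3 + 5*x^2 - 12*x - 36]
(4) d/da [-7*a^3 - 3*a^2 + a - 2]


(1) = 4*(-3*sin(y)^2 - 4*sin(y) + 11)*cos(y)
(2) = 4*(-3*l^2 - 22*l - 52)/(l^4 - 8*l^3 - 48*l^2 + 256*l + 1024)
(3) = 3*x^2 + 10*x - 12
(4) = -21*a^2 - 6*a + 1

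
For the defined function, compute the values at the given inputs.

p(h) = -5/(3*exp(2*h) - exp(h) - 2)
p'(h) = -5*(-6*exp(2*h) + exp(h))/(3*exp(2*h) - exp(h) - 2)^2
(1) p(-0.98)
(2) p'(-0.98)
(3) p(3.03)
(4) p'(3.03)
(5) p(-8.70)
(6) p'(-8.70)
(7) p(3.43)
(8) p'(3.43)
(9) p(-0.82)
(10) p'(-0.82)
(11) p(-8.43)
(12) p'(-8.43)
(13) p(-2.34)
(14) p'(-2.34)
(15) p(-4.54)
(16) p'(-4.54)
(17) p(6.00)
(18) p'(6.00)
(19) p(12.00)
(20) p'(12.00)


(1) = 2.56
(2) = 0.62
(3) = -0.00
(4) = 0.01
(5) = 2.50
(6) = -0.00
(7) = -0.00
(8) = 0.00
(9) = 2.69
(10) = 1.05
(11) = 2.50
(12) = -0.00
(13) = 2.42
(14) = -0.05
(15) = 2.49
(16) = -0.01
(17) = -0.00
(18) = 0.00
(19) = -0.00
(20) = 0.00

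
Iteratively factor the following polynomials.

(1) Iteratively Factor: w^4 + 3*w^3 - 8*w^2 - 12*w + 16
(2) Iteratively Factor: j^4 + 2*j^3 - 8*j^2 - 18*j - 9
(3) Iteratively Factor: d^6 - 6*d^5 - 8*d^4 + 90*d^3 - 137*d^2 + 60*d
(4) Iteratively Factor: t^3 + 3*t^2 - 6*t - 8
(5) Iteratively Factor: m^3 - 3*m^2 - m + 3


(1) = (w - 1)*(w^3 + 4*w^2 - 4*w - 16) = (w - 2)*(w - 1)*(w^2 + 6*w + 8) = (w - 2)*(w - 1)*(w + 2)*(w + 4)
(2) = (j + 1)*(j^3 + j^2 - 9*j - 9) = (j - 3)*(j + 1)*(j^2 + 4*j + 3) = (j - 3)*(j + 1)*(j + 3)*(j + 1)
(3) = (d - 1)*(d^5 - 5*d^4 - 13*d^3 + 77*d^2 - 60*d) = (d - 1)*(d + 4)*(d^4 - 9*d^3 + 23*d^2 - 15*d) = (d - 3)*(d - 1)*(d + 4)*(d^3 - 6*d^2 + 5*d) = (d - 5)*(d - 3)*(d - 1)*(d + 4)*(d^2 - d) = d*(d - 5)*(d - 3)*(d - 1)*(d + 4)*(d - 1)
(4) = (t + 1)*(t^2 + 2*t - 8) = (t + 1)*(t + 4)*(t - 2)
(5) = (m - 3)*(m^2 - 1) = (m - 3)*(m + 1)*(m - 1)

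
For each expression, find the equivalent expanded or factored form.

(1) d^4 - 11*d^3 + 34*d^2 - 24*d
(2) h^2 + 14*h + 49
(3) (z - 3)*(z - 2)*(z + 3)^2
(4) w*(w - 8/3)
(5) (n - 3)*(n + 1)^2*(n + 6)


(1) = d*(d - 6)*(d - 4)*(d - 1)
(2) = (h + 7)^2
(3) = z^4 + z^3 - 15*z^2 - 9*z + 54
(4) = w^2 - 8*w/3
(5) = n^4 + 5*n^3 - 11*n^2 - 33*n - 18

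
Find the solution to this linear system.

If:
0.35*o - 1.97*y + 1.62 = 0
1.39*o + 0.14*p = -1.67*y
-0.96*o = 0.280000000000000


Then:
o = -0.29
p = -6.30
y = 0.77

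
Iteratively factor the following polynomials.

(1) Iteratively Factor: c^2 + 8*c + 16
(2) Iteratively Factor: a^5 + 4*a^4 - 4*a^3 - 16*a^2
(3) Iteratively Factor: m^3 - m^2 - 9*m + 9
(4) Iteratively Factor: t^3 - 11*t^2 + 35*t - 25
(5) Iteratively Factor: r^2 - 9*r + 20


(1) = (c + 4)*(c + 4)
(2) = (a + 2)*(a^4 + 2*a^3 - 8*a^2) = a*(a + 2)*(a^3 + 2*a^2 - 8*a) = a^2*(a + 2)*(a^2 + 2*a - 8) = a^2*(a + 2)*(a + 4)*(a - 2)
(3) = (m - 3)*(m^2 + 2*m - 3) = (m - 3)*(m - 1)*(m + 3)
(4) = (t - 5)*(t^2 - 6*t + 5) = (t - 5)^2*(t - 1)
(5) = (r - 5)*(r - 4)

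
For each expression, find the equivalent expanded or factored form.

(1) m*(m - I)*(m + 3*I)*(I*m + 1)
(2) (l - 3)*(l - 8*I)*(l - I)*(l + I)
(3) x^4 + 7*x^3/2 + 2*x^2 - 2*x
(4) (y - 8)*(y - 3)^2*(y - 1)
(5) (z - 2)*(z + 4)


(1) = I*m^4 - m^3 + 5*I*m^2 + 3*m
(2) = l^4 - 3*l^3 - 8*I*l^3 + l^2 + 24*I*l^2 - 3*l - 8*I*l + 24*I
(3) = x*(x - 1/2)*(x + 2)^2
(4) = y^4 - 15*y^3 + 71*y^2 - 129*y + 72
(5) = z^2 + 2*z - 8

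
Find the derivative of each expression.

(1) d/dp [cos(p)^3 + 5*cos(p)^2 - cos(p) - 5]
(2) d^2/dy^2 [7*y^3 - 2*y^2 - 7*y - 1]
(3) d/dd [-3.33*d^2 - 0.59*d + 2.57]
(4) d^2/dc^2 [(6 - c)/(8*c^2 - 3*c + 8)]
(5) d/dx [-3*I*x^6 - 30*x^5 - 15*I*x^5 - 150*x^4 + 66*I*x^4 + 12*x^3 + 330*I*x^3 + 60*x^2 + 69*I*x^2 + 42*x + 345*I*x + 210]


(1) = (-3*cos(p)^2 - 10*cos(p) + 1)*sin(p)
(2) = 42*y - 4
(3) = -6.66*d - 0.59
(4) = 2*(-(c - 6)*(16*c - 3)^2 + 3*(8*c - 17)*(8*c^2 - 3*c + 8))/(8*c^2 - 3*c + 8)^3
(5) = -18*I*x^5 + x^4*(-150 - 75*I) + x^3*(-600 + 264*I) + x^2*(36 + 990*I) + x*(120 + 138*I) + 42 + 345*I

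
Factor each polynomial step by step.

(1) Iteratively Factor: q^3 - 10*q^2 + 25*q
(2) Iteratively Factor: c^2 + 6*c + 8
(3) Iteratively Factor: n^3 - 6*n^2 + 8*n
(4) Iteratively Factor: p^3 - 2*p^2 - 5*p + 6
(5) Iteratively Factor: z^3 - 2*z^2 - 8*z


(1) = (q)*(q^2 - 10*q + 25) = q*(q - 5)*(q - 5)
(2) = (c + 4)*(c + 2)
(3) = (n - 4)*(n^2 - 2*n) = (n - 4)*(n - 2)*(n)
(4) = (p + 2)*(p^2 - 4*p + 3) = (p - 3)*(p + 2)*(p - 1)
(5) = (z - 4)*(z^2 + 2*z) = (z - 4)*(z + 2)*(z)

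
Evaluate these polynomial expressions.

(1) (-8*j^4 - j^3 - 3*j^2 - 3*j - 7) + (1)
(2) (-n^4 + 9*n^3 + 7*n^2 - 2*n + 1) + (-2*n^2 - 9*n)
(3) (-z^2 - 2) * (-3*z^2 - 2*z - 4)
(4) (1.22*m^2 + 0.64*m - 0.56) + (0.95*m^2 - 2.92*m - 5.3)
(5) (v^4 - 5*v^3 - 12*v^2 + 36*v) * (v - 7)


(1) = -8*j^4 - j^3 - 3*j^2 - 3*j - 6
(2) = -n^4 + 9*n^3 + 5*n^2 - 11*n + 1
(3) = 3*z^4 + 2*z^3 + 10*z^2 + 4*z + 8
(4) = 2.17*m^2 - 2.28*m - 5.86
(5) = v^5 - 12*v^4 + 23*v^3 + 120*v^2 - 252*v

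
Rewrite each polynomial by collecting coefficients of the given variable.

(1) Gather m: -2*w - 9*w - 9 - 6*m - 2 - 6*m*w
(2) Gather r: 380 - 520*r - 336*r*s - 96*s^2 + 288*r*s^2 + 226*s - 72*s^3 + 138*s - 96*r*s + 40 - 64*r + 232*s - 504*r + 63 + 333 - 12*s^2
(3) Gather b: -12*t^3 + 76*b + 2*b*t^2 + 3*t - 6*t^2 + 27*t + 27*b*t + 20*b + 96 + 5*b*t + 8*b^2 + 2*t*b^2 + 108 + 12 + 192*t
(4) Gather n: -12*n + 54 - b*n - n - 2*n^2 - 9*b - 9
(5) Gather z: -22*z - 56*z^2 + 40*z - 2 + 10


(1) = m*(-6*w - 6) - 11*w - 11
(2) = r*(288*s^2 - 432*s - 1088) - 72*s^3 - 108*s^2 + 596*s + 816
(3) = b^2*(2*t + 8) + b*(2*t^2 + 32*t + 96) - 12*t^3 - 6*t^2 + 222*t + 216
(4) = -9*b - 2*n^2 + n*(-b - 13) + 45
(5) = -56*z^2 + 18*z + 8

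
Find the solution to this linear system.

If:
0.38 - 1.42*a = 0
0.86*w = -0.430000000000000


Then:
a = 0.27
w = -0.50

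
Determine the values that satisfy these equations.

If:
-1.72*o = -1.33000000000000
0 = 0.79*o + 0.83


Then:
No Solution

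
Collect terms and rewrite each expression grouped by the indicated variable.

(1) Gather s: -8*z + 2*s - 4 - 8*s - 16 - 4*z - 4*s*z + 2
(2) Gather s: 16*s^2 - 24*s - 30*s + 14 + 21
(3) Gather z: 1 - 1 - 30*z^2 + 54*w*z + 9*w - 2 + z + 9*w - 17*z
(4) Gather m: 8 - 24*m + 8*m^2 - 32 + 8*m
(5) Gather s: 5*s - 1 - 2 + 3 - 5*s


(1) = s*(-4*z - 6) - 12*z - 18
(2) = 16*s^2 - 54*s + 35
(3) = 18*w - 30*z^2 + z*(54*w - 16) - 2
(4) = 8*m^2 - 16*m - 24
(5) = 0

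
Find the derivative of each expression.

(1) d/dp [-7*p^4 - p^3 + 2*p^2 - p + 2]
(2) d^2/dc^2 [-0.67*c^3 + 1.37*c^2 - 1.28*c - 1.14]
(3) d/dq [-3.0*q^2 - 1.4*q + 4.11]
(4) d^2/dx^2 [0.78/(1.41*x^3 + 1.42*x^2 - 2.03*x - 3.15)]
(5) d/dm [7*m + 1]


(1) = -28*p^3 - 3*p^2 + 4*p - 1
(2) = 2.74 - 4.02*c
(3) = -6.0*q - 1.4
(4) = (-(6.5988*x + 2.2152)*(1.41*x^3 + 1.42*x^2 - 2.03*x - 3.15) + 0.78*(4.23*x^2 + 2.84*x - 2.03)*(8.46*x^2 + 5.68*x - 4.06))/(1.41*x^3 + 1.42*x^2 - 2.03*x - 3.15)^3
(5) = 7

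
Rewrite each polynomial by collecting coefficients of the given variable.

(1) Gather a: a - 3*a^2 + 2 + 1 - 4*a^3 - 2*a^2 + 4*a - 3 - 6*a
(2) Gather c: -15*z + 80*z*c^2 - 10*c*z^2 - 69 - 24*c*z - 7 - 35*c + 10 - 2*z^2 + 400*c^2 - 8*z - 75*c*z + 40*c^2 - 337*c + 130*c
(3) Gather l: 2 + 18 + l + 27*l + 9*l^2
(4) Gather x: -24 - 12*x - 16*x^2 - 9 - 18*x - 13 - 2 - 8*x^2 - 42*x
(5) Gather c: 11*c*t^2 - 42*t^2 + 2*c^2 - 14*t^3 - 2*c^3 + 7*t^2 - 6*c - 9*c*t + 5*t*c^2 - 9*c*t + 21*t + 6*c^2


(1) = -4*a^3 - 5*a^2 - a
(2) = c^2*(80*z + 440) + c*(-10*z^2 - 99*z - 242) - 2*z^2 - 23*z - 66
(3) = 9*l^2 + 28*l + 20
(4) = -24*x^2 - 72*x - 48
(5) = -2*c^3 + c^2*(5*t + 8) + c*(11*t^2 - 18*t - 6) - 14*t^3 - 35*t^2 + 21*t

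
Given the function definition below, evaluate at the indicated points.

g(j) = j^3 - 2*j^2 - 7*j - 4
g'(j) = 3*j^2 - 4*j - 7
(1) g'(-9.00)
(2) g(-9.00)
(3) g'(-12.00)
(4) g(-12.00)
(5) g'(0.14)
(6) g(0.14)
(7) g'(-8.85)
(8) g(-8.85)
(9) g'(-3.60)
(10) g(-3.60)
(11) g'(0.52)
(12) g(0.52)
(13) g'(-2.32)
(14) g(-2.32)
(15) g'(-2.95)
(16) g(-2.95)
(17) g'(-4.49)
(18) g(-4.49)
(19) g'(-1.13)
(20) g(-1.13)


(1) = 272.00
(2) = -832.00
(3) = 473.00
(4) = -1936.00
(5) = -7.50
(6) = -5.02
(7) = 263.37
(8) = -791.85
(9) = 46.28
(10) = -51.38
(11) = -8.27
(12) = -8.04
(13) = 18.43
(14) = -11.01
(15) = 30.91
(16) = -26.43
(17) = 71.44
(18) = -103.41
(19) = 1.35
(20) = -0.09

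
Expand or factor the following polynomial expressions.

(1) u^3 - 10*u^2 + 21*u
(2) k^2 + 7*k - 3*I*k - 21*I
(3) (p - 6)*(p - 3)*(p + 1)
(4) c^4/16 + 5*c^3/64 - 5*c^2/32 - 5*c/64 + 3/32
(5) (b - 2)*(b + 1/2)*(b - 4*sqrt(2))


(1) = u*(u - 7)*(u - 3)
(2) = (k + 7)*(k - 3*I)
(3) = p^3 - 8*p^2 + 9*p + 18
(4) = (c/4 + 1/4)*(c/4 + 1/2)*(c - 1)*(c - 3/4)
(5) = b^3 - 4*sqrt(2)*b^2 - 3*b^2/2 - b + 6*sqrt(2)*b + 4*sqrt(2)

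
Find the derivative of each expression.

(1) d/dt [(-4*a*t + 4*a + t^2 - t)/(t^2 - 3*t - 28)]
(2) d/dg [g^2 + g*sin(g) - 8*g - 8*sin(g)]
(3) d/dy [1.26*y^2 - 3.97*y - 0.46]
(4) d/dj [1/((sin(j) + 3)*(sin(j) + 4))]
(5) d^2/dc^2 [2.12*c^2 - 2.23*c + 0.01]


(1) = 2*(2*a*t^2 - 4*a*t + 62*a - t^2 - 28*t + 14)/(t^4 - 6*t^3 - 47*t^2 + 168*t + 784)
(2) = g*cos(g) + 2*g + sin(g) - 8*cos(g) - 8
(3) = 2.52*y - 3.97
(4) = -(2*sin(j) + 7)*cos(j)/((sin(j) + 3)^2*(sin(j) + 4)^2)
(5) = 4.24000000000000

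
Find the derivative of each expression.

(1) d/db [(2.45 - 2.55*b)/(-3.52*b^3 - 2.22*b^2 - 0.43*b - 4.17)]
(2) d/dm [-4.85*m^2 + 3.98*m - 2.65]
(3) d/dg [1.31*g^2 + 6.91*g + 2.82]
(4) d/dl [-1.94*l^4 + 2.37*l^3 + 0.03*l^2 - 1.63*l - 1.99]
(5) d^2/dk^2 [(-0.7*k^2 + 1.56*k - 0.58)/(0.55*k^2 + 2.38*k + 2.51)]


(1) = (-17.952*b^3 + 20.211*b^2 + 10.878*b + 11.687)/(12.3904*b^6 + 15.6288*b^5 + 7.9556*b^4 + 31.266*b^3 + 18.6997*b^2 + 3.5862*b + 17.3889)
(2) = 3.98 - 9.7*m
(3) = 2.62*g + 6.91
(4) = -7.76*l^3 + 7.11*l^2 + 0.06*l - 1.63
(5) = (2.7764*k^3 + 4.7454*k^2 - 17.4768*k - 32.42772)/(0.166375*k^6 + 2.15985*k^5 + 11.624085*k^4 + 33.194812*k^3 + 53.048097*k^2 + 44.982714*k + 15.813251)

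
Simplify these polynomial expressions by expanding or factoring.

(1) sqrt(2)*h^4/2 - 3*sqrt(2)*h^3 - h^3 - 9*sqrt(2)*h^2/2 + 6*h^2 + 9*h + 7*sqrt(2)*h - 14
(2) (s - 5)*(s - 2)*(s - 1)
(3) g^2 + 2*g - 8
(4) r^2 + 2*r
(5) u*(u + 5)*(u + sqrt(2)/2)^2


(1) = (h - 7)*(h - 1)*(h - sqrt(2))*(sqrt(2)*h/2 + sqrt(2))
(2) = s^3 - 8*s^2 + 17*s - 10
(3) = (g - 2)*(g + 4)
(4) = r*(r + 2)
(5) = u^4 + sqrt(2)*u^3 + 5*u^3 + u^2/2 + 5*sqrt(2)*u^2 + 5*u/2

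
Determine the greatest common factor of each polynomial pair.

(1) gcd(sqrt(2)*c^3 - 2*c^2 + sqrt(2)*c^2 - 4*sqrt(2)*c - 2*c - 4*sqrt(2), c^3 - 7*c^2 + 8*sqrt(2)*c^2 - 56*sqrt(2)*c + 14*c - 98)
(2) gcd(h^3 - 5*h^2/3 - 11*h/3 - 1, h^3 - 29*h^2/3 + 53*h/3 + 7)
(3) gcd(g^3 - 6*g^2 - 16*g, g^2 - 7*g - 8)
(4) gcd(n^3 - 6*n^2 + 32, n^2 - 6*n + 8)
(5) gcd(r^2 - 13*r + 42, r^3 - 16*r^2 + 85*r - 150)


(1) = c + sqrt(2)
(2) = gcd((h - 3)*(h + 1/3)*(h + 1), (h - 7)*(h - 3)*(h + 1/3)) = h^2 - 8*h/3 - 1
(3) = gcd(g*(g - 8)*(g + 2), (g - 8)*(g + 1)) = g - 8
(4) = n - 4
(5) = gcd((r - 7)*(r - 6), (r - 6)*(r - 5)^2) = r - 6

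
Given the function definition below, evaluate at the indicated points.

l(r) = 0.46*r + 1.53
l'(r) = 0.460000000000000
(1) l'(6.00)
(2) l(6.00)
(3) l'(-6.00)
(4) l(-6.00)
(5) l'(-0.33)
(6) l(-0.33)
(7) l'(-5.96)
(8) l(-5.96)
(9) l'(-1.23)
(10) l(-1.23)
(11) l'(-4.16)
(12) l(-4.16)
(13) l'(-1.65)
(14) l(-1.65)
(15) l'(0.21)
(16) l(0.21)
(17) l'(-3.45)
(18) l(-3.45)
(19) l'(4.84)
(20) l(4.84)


(1) = 0.46
(2) = 4.29
(3) = 0.46
(4) = -1.23
(5) = 0.46
(6) = 1.38
(7) = 0.46
(8) = -1.21
(9) = 0.46
(10) = 0.96
(11) = 0.46
(12) = -0.38
(13) = 0.46
(14) = 0.77
(15) = 0.46
(16) = 1.63
(17) = 0.46
(18) = -0.06
(19) = 0.46
(20) = 3.76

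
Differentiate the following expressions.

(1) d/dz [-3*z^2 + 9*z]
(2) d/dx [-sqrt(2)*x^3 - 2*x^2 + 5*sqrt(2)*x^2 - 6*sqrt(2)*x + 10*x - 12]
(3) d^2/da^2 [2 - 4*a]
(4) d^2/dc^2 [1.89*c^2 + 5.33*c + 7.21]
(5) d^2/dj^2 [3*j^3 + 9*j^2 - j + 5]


(1) = 9 - 6*z
(2) = -3*sqrt(2)*x^2 - 4*x + 10*sqrt(2)*x - 6*sqrt(2) + 10
(3) = 0
(4) = 3.78000000000000
(5) = 18*j + 18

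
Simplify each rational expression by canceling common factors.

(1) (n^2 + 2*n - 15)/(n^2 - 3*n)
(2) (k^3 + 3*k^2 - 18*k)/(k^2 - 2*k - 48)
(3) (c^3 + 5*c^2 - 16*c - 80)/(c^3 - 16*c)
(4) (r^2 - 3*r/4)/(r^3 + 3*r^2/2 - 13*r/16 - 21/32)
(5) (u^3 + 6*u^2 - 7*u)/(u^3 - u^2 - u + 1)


(1) = (n + 5)/n
(2) = (k^2 - 3*k)/(k - 8)
(3) = (c + 5)/c
(4) = 8*r/(8*r^2 + 18*r + 7)
(5) = (u^2 + 7*u)/(u^2 - 1)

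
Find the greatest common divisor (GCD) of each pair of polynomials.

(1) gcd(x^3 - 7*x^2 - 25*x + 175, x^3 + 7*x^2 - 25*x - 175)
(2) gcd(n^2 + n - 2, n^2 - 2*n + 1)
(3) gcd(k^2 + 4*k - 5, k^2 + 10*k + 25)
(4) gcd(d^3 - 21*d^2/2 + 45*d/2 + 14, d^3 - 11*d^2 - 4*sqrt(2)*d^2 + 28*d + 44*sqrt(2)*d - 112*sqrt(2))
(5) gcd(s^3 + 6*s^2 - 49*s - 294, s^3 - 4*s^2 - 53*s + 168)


(1) = x^2 - 25
(2) = n - 1
(3) = gcd((k - 1)*(k + 5), (k + 5)^2) = k + 5
(4) = gcd((d - 7)*(d - 4)*(d + 1/2), (d - 7)*(d - 4)*(d - 4*sqrt(2))) = d^2 - 11*d + 28
(5) = gcd((s - 7)*(s + 6)*(s + 7), (s - 8)*(s - 3)*(s + 7)) = s + 7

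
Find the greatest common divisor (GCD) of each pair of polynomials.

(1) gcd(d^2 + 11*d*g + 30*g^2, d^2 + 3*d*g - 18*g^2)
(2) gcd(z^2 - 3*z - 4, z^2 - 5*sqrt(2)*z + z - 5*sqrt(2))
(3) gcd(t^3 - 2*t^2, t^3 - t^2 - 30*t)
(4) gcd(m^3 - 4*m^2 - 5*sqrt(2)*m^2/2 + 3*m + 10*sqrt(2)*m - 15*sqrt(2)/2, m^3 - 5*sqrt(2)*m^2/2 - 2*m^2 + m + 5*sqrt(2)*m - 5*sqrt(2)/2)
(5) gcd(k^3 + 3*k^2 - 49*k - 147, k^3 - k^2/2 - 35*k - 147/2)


(1) = d + 6*g
(2) = gcd((z - 4)*(z + 1), (z + 1)*(z - 5*sqrt(2))) = z + 1
(3) = t
(4) = m^2 + m*(-5*sqrt(2)/2 - 1) + 5*sqrt(2)/2
(5) = gcd((k - 7)*(k + 3)*(k + 7), (k - 7)*(k + 3)*(k + 7/2)) = k^2 - 4*k - 21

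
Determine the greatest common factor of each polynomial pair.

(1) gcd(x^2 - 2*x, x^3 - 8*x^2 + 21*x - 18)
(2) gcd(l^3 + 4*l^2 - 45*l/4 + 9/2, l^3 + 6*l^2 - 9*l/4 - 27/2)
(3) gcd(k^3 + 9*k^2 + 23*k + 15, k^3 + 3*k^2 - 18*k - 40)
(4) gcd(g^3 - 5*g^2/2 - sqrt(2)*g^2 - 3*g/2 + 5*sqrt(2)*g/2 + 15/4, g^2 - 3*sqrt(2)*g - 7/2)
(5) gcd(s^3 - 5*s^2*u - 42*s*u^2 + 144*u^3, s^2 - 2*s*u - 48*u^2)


(1) = x - 2
(2) = gcd((l - 3/2)*(l - 1/2)*(l + 6), (l - 3/2)*(l + 3/2)*(l + 6)) = l^2 + 9*l/2 - 9
(3) = k + 5
(4) = g + sqrt(2)/2
(5) = gcd((s - 8*u)*(s - 3*u)*(s + 6*u), (s - 8*u)*(s + 6*u)) = s^2 - 2*s*u - 48*u^2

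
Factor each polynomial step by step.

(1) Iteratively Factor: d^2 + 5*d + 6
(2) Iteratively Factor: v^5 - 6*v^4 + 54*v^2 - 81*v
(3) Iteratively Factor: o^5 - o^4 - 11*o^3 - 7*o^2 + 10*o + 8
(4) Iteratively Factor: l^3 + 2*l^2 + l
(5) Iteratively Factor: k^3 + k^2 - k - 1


(1) = (d + 3)*(d + 2)
(2) = (v - 3)*(v^4 - 3*v^3 - 9*v^2 + 27*v) = (v - 3)^2*(v^3 - 9*v) = (v - 3)^2*(v + 3)*(v^2 - 3*v) = v*(v - 3)^2*(v + 3)*(v - 3)
(3) = (o - 1)*(o^4 - 11*o^2 - 18*o - 8) = (o - 1)*(o + 1)*(o^3 - o^2 - 10*o - 8) = (o - 4)*(o - 1)*(o + 1)*(o^2 + 3*o + 2) = (o - 4)*(o - 1)*(o + 1)^2*(o + 2)
(4) = (l + 1)*(l^2 + l) = (l + 1)^2*(l)
(5) = (k + 1)*(k^2 - 1) = (k - 1)*(k + 1)*(k + 1)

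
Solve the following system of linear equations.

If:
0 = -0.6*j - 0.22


Then:
j = -0.37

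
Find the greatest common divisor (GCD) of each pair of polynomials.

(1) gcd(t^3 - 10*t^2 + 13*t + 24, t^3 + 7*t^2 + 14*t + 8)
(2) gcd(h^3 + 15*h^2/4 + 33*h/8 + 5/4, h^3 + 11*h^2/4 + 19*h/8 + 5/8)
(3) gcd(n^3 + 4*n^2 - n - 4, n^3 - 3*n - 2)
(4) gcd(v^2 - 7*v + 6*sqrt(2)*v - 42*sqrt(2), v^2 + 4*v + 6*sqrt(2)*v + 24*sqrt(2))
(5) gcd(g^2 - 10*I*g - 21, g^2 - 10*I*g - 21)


(1) = t + 1
(2) = h^2 + 7*h/4 + 5/8
(3) = gcd((n - 1)*(n + 1)*(n + 4), (n - 2)*(n + 1)^2) = n + 1
(4) = gcd((v - 7)*(v + 6*sqrt(2)), (v + 4)*(v + 6*sqrt(2))) = v + 6*sqrt(2)
(5) = g^2 - 10*I*g - 21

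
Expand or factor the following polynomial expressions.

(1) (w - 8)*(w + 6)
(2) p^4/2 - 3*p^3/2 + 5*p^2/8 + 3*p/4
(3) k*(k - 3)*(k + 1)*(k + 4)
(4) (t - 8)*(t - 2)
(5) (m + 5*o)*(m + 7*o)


(1) = w^2 - 2*w - 48
(2) = p*(p/2 + 1/4)*(p - 2)*(p - 3/2)
(3) = k^4 + 2*k^3 - 11*k^2 - 12*k
(4) = t^2 - 10*t + 16
(5) = m^2 + 12*m*o + 35*o^2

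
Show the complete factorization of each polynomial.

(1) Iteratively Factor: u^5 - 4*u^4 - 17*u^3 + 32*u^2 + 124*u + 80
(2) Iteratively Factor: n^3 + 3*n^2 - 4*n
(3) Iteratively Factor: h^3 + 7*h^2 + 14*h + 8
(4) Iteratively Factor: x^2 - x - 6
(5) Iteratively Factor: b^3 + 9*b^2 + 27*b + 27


(1) = (u + 1)*(u^4 - 5*u^3 - 12*u^2 + 44*u + 80) = (u + 1)*(u + 2)*(u^3 - 7*u^2 + 2*u + 40) = (u - 5)*(u + 1)*(u + 2)*(u^2 - 2*u - 8) = (u - 5)*(u - 4)*(u + 1)*(u + 2)*(u + 2)
(2) = (n - 1)*(n^2 + 4*n) = (n - 1)*(n + 4)*(n)
(3) = (h + 2)*(h^2 + 5*h + 4) = (h + 2)*(h + 4)*(h + 1)
(4) = (x - 3)*(x + 2)
(5) = (b + 3)*(b^2 + 6*b + 9) = (b + 3)^2*(b + 3)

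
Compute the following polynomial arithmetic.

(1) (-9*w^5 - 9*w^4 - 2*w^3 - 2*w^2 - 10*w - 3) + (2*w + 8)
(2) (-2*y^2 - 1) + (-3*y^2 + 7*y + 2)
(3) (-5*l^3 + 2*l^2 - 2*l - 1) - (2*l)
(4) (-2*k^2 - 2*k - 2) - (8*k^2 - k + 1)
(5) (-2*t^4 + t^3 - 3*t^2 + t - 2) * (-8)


(1) = -9*w^5 - 9*w^4 - 2*w^3 - 2*w^2 - 8*w + 5
(2) = -5*y^2 + 7*y + 1
(3) = -5*l^3 + 2*l^2 - 4*l - 1
(4) = -10*k^2 - k - 3
(5) = 16*t^4 - 8*t^3 + 24*t^2 - 8*t + 16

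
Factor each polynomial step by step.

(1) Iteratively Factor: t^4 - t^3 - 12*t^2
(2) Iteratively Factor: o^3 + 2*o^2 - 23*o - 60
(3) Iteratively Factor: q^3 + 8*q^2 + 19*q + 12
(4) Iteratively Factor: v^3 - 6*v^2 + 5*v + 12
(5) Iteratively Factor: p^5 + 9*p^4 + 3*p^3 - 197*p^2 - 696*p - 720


(1) = (t)*(t^3 - t^2 - 12*t) = t^2*(t^2 - t - 12) = t^2*(t + 3)*(t - 4)
(2) = (o + 4)*(o^2 - 2*o - 15) = (o - 5)*(o + 4)*(o + 3)
(3) = (q + 4)*(q^2 + 4*q + 3) = (q + 3)*(q + 4)*(q + 1)
(4) = (v + 1)*(v^2 - 7*v + 12) = (v - 4)*(v + 1)*(v - 3)
(5) = (p + 3)*(p^4 + 6*p^3 - 15*p^2 - 152*p - 240) = (p + 3)*(p + 4)*(p^3 + 2*p^2 - 23*p - 60) = (p + 3)*(p + 4)^2*(p^2 - 2*p - 15) = (p - 5)*(p + 3)*(p + 4)^2*(p + 3)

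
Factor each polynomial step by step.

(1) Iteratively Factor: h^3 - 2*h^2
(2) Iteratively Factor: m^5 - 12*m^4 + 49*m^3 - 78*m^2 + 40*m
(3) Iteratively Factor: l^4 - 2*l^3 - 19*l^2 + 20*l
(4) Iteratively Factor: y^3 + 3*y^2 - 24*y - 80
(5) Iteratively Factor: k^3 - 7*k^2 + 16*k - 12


(1) = (h)*(h^2 - 2*h) = h*(h - 2)*(h)
(2) = (m - 2)*(m^4 - 10*m^3 + 29*m^2 - 20*m) = (m - 5)*(m - 2)*(m^3 - 5*m^2 + 4*m) = m*(m - 5)*(m - 2)*(m^2 - 5*m + 4) = m*(m - 5)*(m - 2)*(m - 1)*(m - 4)
(3) = (l - 5)*(l^3 + 3*l^2 - 4*l) = (l - 5)*(l + 4)*(l^2 - l) = (l - 5)*(l - 1)*(l + 4)*(l)
(4) = (y - 5)*(y^2 + 8*y + 16) = (y - 5)*(y + 4)*(y + 4)
(5) = (k - 2)*(k^2 - 5*k + 6) = (k - 3)*(k - 2)*(k - 2)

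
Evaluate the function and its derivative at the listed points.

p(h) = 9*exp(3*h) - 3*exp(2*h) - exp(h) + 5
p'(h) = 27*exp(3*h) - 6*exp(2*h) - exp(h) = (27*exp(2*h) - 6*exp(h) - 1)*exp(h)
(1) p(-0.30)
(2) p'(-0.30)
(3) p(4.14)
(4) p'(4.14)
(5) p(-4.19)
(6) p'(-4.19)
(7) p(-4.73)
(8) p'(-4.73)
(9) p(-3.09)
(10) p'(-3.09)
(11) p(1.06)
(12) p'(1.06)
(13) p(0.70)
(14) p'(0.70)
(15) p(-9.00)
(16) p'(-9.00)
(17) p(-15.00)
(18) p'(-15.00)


(1) = 6.27
(2) = 6.94
(3) = 2217468.43
(4) = 6664348.49
(5) = 4.98
(6) = -0.02
(7) = 4.99
(8) = -0.01
(9) = 4.95
(10) = -0.06
(11) = 193.54
(12) = 596.39
(13) = 64.32
(14) = 194.14
(15) = 5.00
(16) = -0.00
(17) = 5.00
(18) = -0.00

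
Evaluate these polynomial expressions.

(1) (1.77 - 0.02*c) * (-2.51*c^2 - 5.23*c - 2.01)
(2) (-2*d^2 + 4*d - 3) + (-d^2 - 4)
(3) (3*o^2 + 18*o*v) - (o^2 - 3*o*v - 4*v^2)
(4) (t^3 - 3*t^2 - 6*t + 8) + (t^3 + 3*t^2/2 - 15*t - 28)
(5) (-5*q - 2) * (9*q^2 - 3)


(1) = 0.0502*c^3 - 4.3381*c^2 - 9.2169*c - 3.5577
(2) = -3*d^2 + 4*d - 7
(3) = 2*o^2 + 21*o*v + 4*v^2
(4) = 2*t^3 - 3*t^2/2 - 21*t - 20
(5) = -45*q^3 - 18*q^2 + 15*q + 6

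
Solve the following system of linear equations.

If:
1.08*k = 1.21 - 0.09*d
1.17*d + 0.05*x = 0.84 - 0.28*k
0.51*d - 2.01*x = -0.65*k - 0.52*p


Then:
d = 0.458979328165375 - 0.0436046511627907*x
k = 0.00363372093023256*x + 1.08212209302326
p = 3.90360856440072*x - 1.8028054189028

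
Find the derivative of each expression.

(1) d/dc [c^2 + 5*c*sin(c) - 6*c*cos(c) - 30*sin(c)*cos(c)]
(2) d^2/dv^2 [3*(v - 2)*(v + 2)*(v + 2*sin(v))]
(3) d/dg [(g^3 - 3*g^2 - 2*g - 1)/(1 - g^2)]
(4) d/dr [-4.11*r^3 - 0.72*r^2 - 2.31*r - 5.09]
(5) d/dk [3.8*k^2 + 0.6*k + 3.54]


(1) = 6*c*sin(c) + 5*c*cos(c) + 2*c + 5*sin(c) - 6*cos(c) - 30*cos(2*c)
(2) = -6*v^2*sin(v) + 24*v*cos(v) + 18*v + 36*sin(v)
(3) = (-g^4 + g^2 - 8*g - 2)/(g^4 - 2*g^2 + 1)
(4) = -12.33*r^2 - 1.44*r - 2.31
(5) = 7.6*k + 0.6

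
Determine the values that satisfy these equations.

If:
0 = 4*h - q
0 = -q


Then:
h = 0
q = 0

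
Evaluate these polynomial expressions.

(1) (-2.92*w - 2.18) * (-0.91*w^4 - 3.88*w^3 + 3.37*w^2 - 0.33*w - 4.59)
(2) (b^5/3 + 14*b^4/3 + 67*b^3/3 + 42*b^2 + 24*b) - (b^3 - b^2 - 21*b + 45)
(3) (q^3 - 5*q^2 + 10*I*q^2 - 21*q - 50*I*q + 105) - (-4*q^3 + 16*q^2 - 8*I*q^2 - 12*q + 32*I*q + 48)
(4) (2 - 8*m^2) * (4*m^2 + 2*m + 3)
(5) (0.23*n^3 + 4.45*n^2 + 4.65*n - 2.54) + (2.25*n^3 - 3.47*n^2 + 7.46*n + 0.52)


(1) = 2.6572*w^5 + 13.3134*w^4 - 1.382*w^3 - 6.383*w^2 + 14.1222*w + 10.0062
(2) = b^5/3 + 14*b^4/3 + 64*b^3/3 + 43*b^2 + 45*b - 45
(3) = 5*q^3 - 21*q^2 + 18*I*q^2 - 9*q - 82*I*q + 57
(4) = -32*m^4 - 16*m^3 - 16*m^2 + 4*m + 6
(5) = 2.48*n^3 + 0.98*n^2 + 12.11*n - 2.02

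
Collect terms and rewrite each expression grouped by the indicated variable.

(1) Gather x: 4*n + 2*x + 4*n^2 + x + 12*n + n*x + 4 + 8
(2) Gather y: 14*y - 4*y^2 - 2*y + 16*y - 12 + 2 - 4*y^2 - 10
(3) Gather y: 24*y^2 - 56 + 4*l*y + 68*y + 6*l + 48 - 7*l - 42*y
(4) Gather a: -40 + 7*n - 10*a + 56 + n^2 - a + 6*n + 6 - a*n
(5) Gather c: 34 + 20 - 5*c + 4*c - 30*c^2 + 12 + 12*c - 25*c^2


(1) = 4*n^2 + 16*n + x*(n + 3) + 12
(2) = -8*y^2 + 28*y - 20
(3) = -l + 24*y^2 + y*(4*l + 26) - 8
(4) = a*(-n - 11) + n^2 + 13*n + 22
(5) = -55*c^2 + 11*c + 66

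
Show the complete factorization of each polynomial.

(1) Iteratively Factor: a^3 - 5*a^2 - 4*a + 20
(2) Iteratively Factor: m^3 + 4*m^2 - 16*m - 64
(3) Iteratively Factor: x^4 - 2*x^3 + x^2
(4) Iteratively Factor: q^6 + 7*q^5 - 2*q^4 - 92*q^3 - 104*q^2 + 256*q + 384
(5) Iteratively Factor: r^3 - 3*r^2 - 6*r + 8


(1) = (a - 2)*(a^2 - 3*a - 10) = (a - 5)*(a - 2)*(a + 2)
(2) = (m - 4)*(m^2 + 8*m + 16) = (m - 4)*(m + 4)*(m + 4)
(3) = (x - 1)*(x^3 - x^2) = x*(x - 1)*(x^2 - x) = x*(x - 1)^2*(x)
(4) = (q + 4)*(q^5 + 3*q^4 - 14*q^3 - 36*q^2 + 40*q + 96) = (q - 2)*(q + 4)*(q^4 + 5*q^3 - 4*q^2 - 44*q - 48) = (q - 2)*(q + 4)^2*(q^3 + q^2 - 8*q - 12) = (q - 3)*(q - 2)*(q + 4)^2*(q^2 + 4*q + 4) = (q - 3)*(q - 2)*(q + 2)*(q + 4)^2*(q + 2)
(5) = (r - 4)*(r^2 + r - 2) = (r - 4)*(r + 2)*(r - 1)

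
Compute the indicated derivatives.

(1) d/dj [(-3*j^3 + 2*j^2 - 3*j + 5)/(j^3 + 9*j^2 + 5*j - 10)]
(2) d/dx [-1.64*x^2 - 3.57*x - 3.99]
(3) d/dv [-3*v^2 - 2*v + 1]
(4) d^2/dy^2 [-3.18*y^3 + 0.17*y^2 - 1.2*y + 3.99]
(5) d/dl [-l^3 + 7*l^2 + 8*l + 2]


(1) = (-29*j^4 - 24*j^3 + 112*j^2 - 130*j + 5)/(j^6 + 18*j^5 + 91*j^4 + 70*j^3 - 155*j^2 - 100*j + 100)
(2) = -3.28*x - 3.57
(3) = -6*v - 2
(4) = 0.34 - 19.08*y
(5) = -3*l^2 + 14*l + 8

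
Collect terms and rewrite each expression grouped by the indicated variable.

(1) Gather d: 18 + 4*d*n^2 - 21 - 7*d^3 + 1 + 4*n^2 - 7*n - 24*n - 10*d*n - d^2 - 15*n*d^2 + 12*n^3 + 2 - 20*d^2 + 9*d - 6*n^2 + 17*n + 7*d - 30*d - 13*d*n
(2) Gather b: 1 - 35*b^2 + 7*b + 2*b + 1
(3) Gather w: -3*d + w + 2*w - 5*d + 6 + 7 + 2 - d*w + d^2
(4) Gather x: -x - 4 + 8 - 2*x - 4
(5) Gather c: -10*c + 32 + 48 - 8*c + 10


(1) = -7*d^3 + d^2*(-15*n - 21) + d*(4*n^2 - 23*n - 14) + 12*n^3 - 2*n^2 - 14*n
(2) = -35*b^2 + 9*b + 2
(3) = d^2 - 8*d + w*(3 - d) + 15
(4) = -3*x
(5) = 90 - 18*c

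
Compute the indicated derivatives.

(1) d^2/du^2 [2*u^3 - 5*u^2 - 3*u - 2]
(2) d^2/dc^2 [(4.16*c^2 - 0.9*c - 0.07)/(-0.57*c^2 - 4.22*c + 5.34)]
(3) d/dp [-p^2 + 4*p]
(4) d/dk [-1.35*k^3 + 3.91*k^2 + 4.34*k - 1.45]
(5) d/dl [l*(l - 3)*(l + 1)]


(1) = 12*u - 10
(2) = (20.597748*c^3 - 75.83679*c^2 + 17.446788*c - 193.767844)/(0.185193*c^6 + 4.113234*c^5 + 25.247466*c^4 - 1.917568*c^3 - 236.528892*c^2 + 361.007496*c - 152.273304)
(3) = 4 - 2*p
(4) = -4.05*k^2 + 7.82*k + 4.34
(5) = 3*l^2 - 4*l - 3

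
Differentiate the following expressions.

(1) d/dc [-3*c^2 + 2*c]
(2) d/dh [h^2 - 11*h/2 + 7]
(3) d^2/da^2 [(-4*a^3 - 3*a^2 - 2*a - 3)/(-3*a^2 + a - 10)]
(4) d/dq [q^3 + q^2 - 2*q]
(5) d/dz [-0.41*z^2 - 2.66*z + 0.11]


(1) = 2 - 6*c
(2) = 2*h - 11/2
(3) = 2*(-89*a^3 - 309*a^2 + 993*a + 233)/(27*a^6 - 27*a^5 + 279*a^4 - 181*a^3 + 930*a^2 - 300*a + 1000)
(4) = 3*q^2 + 2*q - 2
(5) = -0.82*z - 2.66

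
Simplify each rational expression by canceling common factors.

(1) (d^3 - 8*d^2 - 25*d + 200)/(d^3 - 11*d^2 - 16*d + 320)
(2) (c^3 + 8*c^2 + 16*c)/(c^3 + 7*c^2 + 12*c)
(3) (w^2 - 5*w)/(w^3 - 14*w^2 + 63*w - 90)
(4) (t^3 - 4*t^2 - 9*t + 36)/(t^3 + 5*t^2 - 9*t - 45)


(1) = (d - 5)/(d - 8)
(2) = (c + 4)/(c + 3)
(3) = w/(w^2 - 9*w + 18)
(4) = (t - 4)/(t + 5)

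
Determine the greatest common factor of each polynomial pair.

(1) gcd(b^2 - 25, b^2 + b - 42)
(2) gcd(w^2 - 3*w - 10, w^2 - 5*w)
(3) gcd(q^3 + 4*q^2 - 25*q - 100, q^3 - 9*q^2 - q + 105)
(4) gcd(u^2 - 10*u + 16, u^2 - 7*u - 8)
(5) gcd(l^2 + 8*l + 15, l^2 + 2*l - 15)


(1) = gcd((b - 5)*(b + 5), (b - 6)*(b + 7)) = 1
(2) = w - 5
(3) = gcd((q - 5)*(q + 4)*(q + 5), (q - 7)*(q - 5)*(q + 3)) = q - 5
(4) = u - 8
(5) = l + 5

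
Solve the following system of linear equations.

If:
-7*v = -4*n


Then:
n = 7*v/4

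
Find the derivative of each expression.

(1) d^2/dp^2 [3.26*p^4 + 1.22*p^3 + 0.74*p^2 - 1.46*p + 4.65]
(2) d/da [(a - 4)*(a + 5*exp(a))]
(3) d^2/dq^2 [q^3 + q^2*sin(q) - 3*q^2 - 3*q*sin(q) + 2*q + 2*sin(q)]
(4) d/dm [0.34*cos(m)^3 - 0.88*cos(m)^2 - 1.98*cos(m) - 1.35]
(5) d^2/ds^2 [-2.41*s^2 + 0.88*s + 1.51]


(1) = 39.12*p^2 + 7.32*p + 1.48
(2) = a + (a - 4)*(5*exp(a) + 1) + 5*exp(a)
(3) = -q^2*sin(q) + 3*q*sin(q) + 4*q*cos(q) + 6*q - 6*cos(q) - 6
(4) = (-1.02*cos(m)^2 + 1.76*cos(m) + 1.98)*sin(m)
(5) = -4.82000000000000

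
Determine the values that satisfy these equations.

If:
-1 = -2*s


Then:
s = 1/2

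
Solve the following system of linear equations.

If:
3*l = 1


Then:
l = 1/3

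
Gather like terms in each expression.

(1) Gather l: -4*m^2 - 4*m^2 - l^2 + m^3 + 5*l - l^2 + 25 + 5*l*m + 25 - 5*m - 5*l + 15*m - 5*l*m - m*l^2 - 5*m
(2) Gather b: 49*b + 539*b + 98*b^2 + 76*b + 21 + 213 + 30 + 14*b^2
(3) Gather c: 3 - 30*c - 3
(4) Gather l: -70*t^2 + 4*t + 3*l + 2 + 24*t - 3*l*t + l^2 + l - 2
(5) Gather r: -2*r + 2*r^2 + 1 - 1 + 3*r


(1) = l^2*(-m - 2) + m^3 - 8*m^2 + 5*m + 50
(2) = 112*b^2 + 664*b + 264
(3) = -30*c
(4) = l^2 + l*(4 - 3*t) - 70*t^2 + 28*t
(5) = 2*r^2 + r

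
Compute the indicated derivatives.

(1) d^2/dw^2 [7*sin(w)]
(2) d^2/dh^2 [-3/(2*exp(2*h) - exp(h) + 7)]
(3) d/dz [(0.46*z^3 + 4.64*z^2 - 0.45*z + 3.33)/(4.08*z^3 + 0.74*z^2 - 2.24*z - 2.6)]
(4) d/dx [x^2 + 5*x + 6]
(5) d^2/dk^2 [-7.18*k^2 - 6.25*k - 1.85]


(1) = -7*sin(w)
(2) = 3*(-2*(4*exp(h) - 1)^2*exp(h) + (8*exp(h) - 1)*(2*exp(2*h) - exp(h) + 7))*exp(h)/(2*exp(2*h) - exp(h) + 7)^3
(3) = (-18.5908*z^4 + 1.6112*z^3 - 54.4078*z^2 - 29.0564*z + 8.6292)/(16.6464*z^6 + 6.0384*z^5 - 17.7308*z^4 - 24.5312*z^3 + 1.1696*z^2 + 11.648*z + 6.76)
(4) = 2*x + 5
(5) = -14.3600000000000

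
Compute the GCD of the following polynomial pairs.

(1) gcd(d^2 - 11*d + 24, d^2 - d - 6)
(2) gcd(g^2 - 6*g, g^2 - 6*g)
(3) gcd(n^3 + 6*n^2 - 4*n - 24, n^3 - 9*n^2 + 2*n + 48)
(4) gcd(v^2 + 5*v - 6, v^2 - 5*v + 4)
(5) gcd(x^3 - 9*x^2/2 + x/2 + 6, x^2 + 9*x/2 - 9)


(1) = d - 3
(2) = gcd(g*(g - 6), g*(g - 6)) = g^2 - 6*g
(3) = gcd((n - 2)*(n + 2)*(n + 6), (n - 8)*(n - 3)*(n + 2)) = n + 2
(4) = v - 1
(5) = gcd((x - 4)*(x - 3/2)*(x + 1), (x - 3/2)*(x + 6)) = x - 3/2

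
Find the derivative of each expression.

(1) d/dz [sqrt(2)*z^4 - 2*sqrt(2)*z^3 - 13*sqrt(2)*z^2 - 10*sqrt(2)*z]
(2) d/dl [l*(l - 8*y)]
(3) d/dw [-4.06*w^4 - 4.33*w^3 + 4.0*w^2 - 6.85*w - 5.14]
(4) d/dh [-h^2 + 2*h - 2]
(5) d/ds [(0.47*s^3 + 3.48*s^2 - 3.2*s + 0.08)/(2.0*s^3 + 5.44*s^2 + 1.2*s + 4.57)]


(1) = sqrt(2)*(4*z^3 - 6*z^2 - 26*z - 10)
(2) = 2*l - 8*y
(3) = -16.24*w^3 - 12.99*w^2 + 8.0*w - 6.85
(4) = 2 - 2*h
(5) = (-4.4032*s^4 + 13.928*s^3 + 27.5477*s^2 + 30.9368*s - 14.72)/(4.0*s^6 + 21.76*s^5 + 34.3936*s^4 + 31.336*s^3 + 51.1616*s^2 + 10.968*s + 20.8849)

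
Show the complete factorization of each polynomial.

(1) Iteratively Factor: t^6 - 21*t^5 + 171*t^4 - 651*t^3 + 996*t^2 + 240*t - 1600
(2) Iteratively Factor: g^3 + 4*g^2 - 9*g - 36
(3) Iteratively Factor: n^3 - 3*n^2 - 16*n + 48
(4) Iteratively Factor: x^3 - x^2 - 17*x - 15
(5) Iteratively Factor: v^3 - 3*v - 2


(1) = (t - 5)*(t^5 - 16*t^4 + 91*t^3 - 196*t^2 + 16*t + 320) = (t - 5)*(t + 1)*(t^4 - 17*t^3 + 108*t^2 - 304*t + 320) = (t - 5)*(t - 4)*(t + 1)*(t^3 - 13*t^2 + 56*t - 80) = (t - 5)^2*(t - 4)*(t + 1)*(t^2 - 8*t + 16) = (t - 5)^2*(t - 4)^2*(t + 1)*(t - 4)
(2) = (g + 3)*(g^2 + g - 12) = (g - 3)*(g + 3)*(g + 4)
(3) = (n + 4)*(n^2 - 7*n + 12) = (n - 3)*(n + 4)*(n - 4)
(4) = (x + 3)*(x^2 - 4*x - 5) = (x + 1)*(x + 3)*(x - 5)
(5) = (v + 1)*(v^2 - v - 2) = (v - 2)*(v + 1)*(v + 1)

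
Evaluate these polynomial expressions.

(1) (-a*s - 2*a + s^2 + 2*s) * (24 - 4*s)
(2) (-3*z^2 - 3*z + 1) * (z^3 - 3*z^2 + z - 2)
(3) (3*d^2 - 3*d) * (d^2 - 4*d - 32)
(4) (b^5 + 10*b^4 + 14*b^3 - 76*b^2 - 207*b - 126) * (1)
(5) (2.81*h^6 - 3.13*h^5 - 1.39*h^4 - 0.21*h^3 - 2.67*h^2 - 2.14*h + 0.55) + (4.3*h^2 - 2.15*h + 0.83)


(1) = 4*a*s^2 - 16*a*s - 48*a - 4*s^3 + 16*s^2 + 48*s
(2) = -3*z^5 + 6*z^4 + 7*z^3 + 7*z - 2
(3) = 3*d^4 - 15*d^3 - 84*d^2 + 96*d
(4) = b^5 + 10*b^4 + 14*b^3 - 76*b^2 - 207*b - 126
(5) = 2.81*h^6 - 3.13*h^5 - 1.39*h^4 - 0.21*h^3 + 1.63*h^2 - 4.29*h + 1.38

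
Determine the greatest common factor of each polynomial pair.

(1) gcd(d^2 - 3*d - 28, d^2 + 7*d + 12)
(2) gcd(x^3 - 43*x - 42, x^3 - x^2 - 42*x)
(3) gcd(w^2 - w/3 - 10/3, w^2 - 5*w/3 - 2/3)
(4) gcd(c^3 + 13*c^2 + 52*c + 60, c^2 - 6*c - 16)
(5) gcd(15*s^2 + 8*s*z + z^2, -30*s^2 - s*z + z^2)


(1) = d + 4
(2) = gcd((x - 7)*(x + 1)*(x + 6), x*(x - 7)*(x + 6)) = x^2 - x - 42
(3) = gcd((w - 2)*(w + 5/3), (w - 2)*(w + 1/3)) = w - 2
(4) = c + 2
(5) = 5*s + z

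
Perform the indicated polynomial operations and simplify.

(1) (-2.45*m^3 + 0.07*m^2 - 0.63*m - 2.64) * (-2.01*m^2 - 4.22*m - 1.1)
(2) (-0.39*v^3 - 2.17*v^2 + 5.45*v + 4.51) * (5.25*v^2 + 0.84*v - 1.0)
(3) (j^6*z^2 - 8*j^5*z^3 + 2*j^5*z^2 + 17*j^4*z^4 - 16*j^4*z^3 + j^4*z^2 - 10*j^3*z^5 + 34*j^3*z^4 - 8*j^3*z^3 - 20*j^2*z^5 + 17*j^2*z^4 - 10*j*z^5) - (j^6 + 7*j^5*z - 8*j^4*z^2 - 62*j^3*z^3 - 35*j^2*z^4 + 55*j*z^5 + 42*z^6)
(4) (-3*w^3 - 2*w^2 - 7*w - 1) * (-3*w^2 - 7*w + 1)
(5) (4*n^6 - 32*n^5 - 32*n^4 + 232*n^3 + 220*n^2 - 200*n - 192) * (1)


(1) = 4.9245*m^5 + 10.1983*m^4 + 3.6659*m^3 + 7.888*m^2 + 11.8338*m + 2.904
(2) = -2.0475*v^5 - 11.7201*v^4 + 27.1797*v^3 + 30.4255*v^2 - 1.6616*v - 4.51
(3) = j^6*z^2 - j^6 - 8*j^5*z^3 + 2*j^5*z^2 - 7*j^5*z + 17*j^4*z^4 - 16*j^4*z^3 + 9*j^4*z^2 - 10*j^3*z^5 + 34*j^3*z^4 + 54*j^3*z^3 - 20*j^2*z^5 + 52*j^2*z^4 - 65*j*z^5 - 42*z^6
(4) = 9*w^5 + 27*w^4 + 32*w^3 + 50*w^2 - 1
(5) = 4*n^6 - 32*n^5 - 32*n^4 + 232*n^3 + 220*n^2 - 200*n - 192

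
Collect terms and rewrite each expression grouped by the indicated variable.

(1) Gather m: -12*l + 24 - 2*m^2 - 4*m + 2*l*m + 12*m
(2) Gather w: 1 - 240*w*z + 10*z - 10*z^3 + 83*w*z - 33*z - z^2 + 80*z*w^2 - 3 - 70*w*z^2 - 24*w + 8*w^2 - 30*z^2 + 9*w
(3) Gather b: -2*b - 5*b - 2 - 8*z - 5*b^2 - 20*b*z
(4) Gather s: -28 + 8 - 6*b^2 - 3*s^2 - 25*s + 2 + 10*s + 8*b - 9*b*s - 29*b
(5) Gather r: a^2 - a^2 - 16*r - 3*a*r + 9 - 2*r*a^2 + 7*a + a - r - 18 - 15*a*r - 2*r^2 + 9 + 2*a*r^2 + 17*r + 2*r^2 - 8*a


(1) = -12*l - 2*m^2 + m*(2*l + 8) + 24
(2) = w^2*(80*z + 8) + w*(-70*z^2 - 157*z - 15) - 10*z^3 - 31*z^2 - 23*z - 2
(3) = -5*b^2 + b*(-20*z - 7) - 8*z - 2
(4) = -6*b^2 - 21*b - 3*s^2 + s*(-9*b - 15) - 18
(5) = 2*a*r^2 + r*(-2*a^2 - 18*a)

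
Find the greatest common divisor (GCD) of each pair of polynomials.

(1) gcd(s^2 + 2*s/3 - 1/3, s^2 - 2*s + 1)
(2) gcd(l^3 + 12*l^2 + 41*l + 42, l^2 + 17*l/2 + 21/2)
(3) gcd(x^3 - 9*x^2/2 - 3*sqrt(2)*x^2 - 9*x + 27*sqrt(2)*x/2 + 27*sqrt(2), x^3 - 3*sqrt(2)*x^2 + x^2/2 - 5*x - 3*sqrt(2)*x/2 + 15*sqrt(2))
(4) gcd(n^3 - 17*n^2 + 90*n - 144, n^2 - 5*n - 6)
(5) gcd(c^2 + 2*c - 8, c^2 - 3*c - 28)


(1) = gcd((s - 1/3)*(s + 1), (s - 1)^2) = 1
(2) = l + 7
(3) = x - 3*sqrt(2)
(4) = gcd((n - 8)*(n - 6)*(n - 3), (n - 6)*(n + 1)) = n - 6
(5) = c + 4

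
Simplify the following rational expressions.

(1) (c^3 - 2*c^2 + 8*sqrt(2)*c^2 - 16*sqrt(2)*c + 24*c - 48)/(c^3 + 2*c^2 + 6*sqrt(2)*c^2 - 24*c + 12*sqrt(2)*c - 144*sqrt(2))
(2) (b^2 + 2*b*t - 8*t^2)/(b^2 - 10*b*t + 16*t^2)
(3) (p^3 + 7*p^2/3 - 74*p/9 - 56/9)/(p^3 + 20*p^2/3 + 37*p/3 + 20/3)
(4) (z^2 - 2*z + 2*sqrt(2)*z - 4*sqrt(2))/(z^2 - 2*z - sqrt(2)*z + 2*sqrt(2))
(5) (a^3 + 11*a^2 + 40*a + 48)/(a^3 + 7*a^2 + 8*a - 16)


(1) = (c^2 + c*(-2 + 2*sqrt(2)) - 4*sqrt(2))/(c^2 + 2*c - 24)
(2) = (-b - 4*t)/(-b + 8*t)
(3) = (9*p^2 - 15*p - 14)/(9*p^2 + 24*p + 15)
(4) = (z + 2*sqrt(2))/(z - sqrt(2))
(5) = (a + 3)/(a - 1)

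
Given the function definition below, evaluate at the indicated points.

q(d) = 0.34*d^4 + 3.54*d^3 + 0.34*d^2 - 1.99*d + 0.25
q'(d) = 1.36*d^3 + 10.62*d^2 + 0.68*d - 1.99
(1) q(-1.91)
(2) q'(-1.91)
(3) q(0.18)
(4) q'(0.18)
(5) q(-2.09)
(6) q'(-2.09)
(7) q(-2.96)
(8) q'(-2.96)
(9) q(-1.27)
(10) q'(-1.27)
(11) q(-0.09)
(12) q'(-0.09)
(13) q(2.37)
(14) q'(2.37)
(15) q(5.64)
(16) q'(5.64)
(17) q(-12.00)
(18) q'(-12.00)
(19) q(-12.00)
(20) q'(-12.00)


(1) = -14.85
(2) = 25.98
(3) = -0.08
(4) = -1.52
(5) = -19.94
(6) = 30.56
(7) = -56.59
(8) = 53.77
(9) = -3.04
(10) = 11.49
(11) = 0.43
(12) = -1.97
(13) = 55.29
(14) = 77.38
(15) = 978.97
(16) = 583.66
(17) = 1006.21
(18) = -830.95
(19) = 1006.21
(20) = -830.95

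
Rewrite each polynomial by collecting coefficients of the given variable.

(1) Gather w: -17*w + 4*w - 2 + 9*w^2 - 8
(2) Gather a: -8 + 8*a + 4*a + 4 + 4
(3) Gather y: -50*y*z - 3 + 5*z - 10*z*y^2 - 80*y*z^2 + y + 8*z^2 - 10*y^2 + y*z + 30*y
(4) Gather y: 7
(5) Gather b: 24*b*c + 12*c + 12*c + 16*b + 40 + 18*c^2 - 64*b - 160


(1) = 9*w^2 - 13*w - 10
(2) = 12*a
(3) = y^2*(-10*z - 10) + y*(-80*z^2 - 49*z + 31) + 8*z^2 + 5*z - 3
(4) = 7
(5) = b*(24*c - 48) + 18*c^2 + 24*c - 120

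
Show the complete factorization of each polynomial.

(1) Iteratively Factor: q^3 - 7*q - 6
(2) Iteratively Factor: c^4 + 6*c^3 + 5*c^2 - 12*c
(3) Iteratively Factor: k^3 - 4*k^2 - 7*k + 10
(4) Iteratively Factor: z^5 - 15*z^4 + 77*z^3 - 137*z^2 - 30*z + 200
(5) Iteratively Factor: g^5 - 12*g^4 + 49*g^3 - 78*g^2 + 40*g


(1) = (q + 1)*(q^2 - q - 6) = (q + 1)*(q + 2)*(q - 3)
(2) = (c)*(c^3 + 6*c^2 + 5*c - 12) = c*(c + 4)*(c^2 + 2*c - 3) = c*(c - 1)*(c + 4)*(c + 3)
(3) = (k - 1)*(k^2 - 3*k - 10) = (k - 1)*(k + 2)*(k - 5)
(4) = (z - 2)*(z^4 - 13*z^3 + 51*z^2 - 35*z - 100) = (z - 5)*(z - 2)*(z^3 - 8*z^2 + 11*z + 20) = (z - 5)*(z - 4)*(z - 2)*(z^2 - 4*z - 5) = (z - 5)^2*(z - 4)*(z - 2)*(z + 1)
(5) = (g - 1)*(g^4 - 11*g^3 + 38*g^2 - 40*g) = (g - 4)*(g - 1)*(g^3 - 7*g^2 + 10*g) = (g - 5)*(g - 4)*(g - 1)*(g^2 - 2*g) = (g - 5)*(g - 4)*(g - 2)*(g - 1)*(g)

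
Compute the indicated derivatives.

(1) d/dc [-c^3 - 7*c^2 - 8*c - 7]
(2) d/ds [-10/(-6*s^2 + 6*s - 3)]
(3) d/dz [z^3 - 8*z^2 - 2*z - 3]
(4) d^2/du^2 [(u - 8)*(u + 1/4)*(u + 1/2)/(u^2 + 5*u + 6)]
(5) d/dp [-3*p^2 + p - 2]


(1) = -3*c^2 - 14*c - 8
(2) = 20*(1 - 2*s)/(3*(2*s^2 - 2*s + 1)^2)
(3) = 3*z^2 - 16*z - 2
(4) = 5*(79*u^3 + 348*u^2 + 318*u - 166)/(4*(u^6 + 15*u^5 + 93*u^4 + 305*u^3 + 558*u^2 + 540*u + 216))
(5) = 1 - 6*p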